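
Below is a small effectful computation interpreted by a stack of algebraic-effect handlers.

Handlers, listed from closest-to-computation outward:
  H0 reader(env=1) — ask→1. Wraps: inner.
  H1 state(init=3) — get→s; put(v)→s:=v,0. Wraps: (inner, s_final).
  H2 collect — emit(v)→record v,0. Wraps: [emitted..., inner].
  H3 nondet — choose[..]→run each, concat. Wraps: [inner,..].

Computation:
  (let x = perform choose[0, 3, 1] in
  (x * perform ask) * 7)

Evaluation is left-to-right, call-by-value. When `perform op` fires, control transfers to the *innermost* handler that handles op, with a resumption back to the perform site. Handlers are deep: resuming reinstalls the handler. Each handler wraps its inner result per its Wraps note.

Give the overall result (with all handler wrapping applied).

Answer: [[(0, 3)], [(21, 3)], [(7, 3)]]

Working:
choose[0, 3, 1] @ H3
  branch[0] choose=0:
    ask @ H0 ⇒ 1
    H0 returns 0
    H1 returns (0, 3)
    H2 returns [(0, 3)]
    H3 returns [[(0, 3)]]
  branch[1] choose=3:
    ask @ H0 ⇒ 1
    H0 returns 21
    H1 returns (21, 3)
    H2 returns [(21, 3)]
    H3 returns [[(21, 3)]]
  branch[2] choose=1:
    ask @ H0 ⇒ 1
    H0 returns 7
    H1 returns (7, 3)
    H2 returns [(7, 3)]
    H3 returns [[(7, 3)]]
= [[(0, 3)], [(21, 3)], [(7, 3)]]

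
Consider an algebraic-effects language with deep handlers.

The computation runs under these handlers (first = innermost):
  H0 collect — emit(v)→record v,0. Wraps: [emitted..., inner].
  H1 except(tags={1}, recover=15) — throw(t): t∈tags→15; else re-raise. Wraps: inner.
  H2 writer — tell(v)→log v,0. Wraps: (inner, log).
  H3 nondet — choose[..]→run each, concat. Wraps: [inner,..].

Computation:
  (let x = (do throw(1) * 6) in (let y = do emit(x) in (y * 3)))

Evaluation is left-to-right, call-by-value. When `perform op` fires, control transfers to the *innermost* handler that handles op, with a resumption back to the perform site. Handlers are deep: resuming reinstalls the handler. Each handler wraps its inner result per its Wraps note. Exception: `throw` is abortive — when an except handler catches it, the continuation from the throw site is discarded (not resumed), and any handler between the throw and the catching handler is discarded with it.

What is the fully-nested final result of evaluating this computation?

Answer: [(15, ())]

Evaluation trace:
throw(1) @ H1 caught ⇒ 15
H2 returns (15, ())
H3 returns [(15, ())]
= [(15, ())]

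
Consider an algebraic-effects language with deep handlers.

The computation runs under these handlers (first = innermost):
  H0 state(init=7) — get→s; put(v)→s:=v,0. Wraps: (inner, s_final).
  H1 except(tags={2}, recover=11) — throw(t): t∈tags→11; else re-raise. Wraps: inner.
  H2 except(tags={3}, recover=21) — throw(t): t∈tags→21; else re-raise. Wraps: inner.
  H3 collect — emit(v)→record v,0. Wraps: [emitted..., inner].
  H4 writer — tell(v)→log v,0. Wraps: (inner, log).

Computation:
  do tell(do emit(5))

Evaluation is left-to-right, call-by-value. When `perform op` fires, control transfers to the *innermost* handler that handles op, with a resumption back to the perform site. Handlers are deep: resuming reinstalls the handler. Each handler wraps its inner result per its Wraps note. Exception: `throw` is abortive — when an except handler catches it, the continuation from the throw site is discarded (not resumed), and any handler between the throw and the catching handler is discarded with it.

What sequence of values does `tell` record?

Step-by-step:
emit(5) @ H3 ⇒ out+=5
tell(0) @ H4 ⇒ log+=0
H0 returns (0, 7)
H1 returns (0, 7)
H2 returns (0, 7)
H3 returns [5, (0, 7)]
H4 returns ([5, (0, 7)], (0))
= ([5, (0, 7)], (0))

Answer: (0)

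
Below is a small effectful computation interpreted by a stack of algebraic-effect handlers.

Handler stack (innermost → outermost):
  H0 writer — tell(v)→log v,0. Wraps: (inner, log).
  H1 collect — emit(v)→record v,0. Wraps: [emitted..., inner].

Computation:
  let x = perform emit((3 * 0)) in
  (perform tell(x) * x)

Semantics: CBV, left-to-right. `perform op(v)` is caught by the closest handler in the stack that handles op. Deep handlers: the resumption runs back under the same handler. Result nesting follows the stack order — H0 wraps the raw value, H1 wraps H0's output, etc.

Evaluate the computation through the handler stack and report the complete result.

Evaluation trace:
emit(0) @ H1 ⇒ out+=0
tell(0) @ H0 ⇒ log+=0
H0 returns (0, (0))
H1 returns [0, (0, (0))]
= [0, (0, (0))]

Answer: [0, (0, (0))]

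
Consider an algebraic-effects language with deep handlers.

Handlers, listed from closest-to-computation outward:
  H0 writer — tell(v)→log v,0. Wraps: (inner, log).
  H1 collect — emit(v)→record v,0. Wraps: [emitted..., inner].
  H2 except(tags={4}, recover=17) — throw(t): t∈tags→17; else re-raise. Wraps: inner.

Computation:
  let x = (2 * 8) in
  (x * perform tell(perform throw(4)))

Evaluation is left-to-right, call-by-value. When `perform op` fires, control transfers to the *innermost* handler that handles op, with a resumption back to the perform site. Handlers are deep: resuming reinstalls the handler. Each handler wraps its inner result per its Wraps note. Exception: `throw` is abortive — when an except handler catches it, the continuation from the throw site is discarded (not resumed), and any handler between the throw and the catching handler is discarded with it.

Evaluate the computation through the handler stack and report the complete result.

Step-by-step:
throw(4) @ H2 caught ⇒ 17
= 17

Answer: 17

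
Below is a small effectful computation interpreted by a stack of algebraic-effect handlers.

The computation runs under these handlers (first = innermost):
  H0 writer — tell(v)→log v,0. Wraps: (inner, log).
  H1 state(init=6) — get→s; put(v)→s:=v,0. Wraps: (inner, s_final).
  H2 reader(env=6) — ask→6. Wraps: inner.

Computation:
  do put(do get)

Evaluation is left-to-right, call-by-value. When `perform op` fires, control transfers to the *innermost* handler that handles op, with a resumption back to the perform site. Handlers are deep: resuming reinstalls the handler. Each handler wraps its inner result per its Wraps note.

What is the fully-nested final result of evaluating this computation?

Evaluation trace:
get @ H1 ⇒ 6
put(6) @ H1 ⇒ s:=6
H0 returns (0, ())
H1 returns ((0, ()), 6)
H2 returns ((0, ()), 6)
= ((0, ()), 6)

Answer: ((0, ()), 6)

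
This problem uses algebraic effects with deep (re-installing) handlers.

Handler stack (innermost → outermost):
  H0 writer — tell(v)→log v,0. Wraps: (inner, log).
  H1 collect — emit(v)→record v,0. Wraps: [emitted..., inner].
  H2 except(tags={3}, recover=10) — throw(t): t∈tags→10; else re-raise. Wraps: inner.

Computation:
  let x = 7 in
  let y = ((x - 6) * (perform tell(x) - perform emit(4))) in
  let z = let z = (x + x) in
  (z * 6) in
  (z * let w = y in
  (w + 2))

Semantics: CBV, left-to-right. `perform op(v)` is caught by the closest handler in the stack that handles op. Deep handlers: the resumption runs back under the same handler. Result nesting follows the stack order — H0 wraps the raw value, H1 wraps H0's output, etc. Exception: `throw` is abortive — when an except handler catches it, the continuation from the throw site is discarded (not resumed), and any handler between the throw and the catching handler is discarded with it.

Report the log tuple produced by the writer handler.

Answer: (7)

Step-by-step:
tell(7) @ H0 ⇒ log+=7
emit(4) @ H1 ⇒ out+=4
H0 returns (168, (7))
H1 returns [4, (168, (7))]
H2 returns [4, (168, (7))]
= [4, (168, (7))]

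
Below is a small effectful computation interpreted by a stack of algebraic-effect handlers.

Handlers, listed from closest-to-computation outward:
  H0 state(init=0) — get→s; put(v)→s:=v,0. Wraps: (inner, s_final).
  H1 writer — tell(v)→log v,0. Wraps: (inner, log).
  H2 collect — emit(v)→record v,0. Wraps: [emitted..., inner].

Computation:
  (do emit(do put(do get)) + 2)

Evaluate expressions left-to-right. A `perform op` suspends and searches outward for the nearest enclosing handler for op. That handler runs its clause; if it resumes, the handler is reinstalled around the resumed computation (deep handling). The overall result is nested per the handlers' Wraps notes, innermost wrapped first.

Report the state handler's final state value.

Answer: 0

Working:
get @ H0 ⇒ 0
put(0) @ H0 ⇒ s:=0
emit(0) @ H2 ⇒ out+=0
H0 returns (2, 0)
H1 returns ((2, 0), ())
H2 returns [0, ((2, 0), ())]
= [0, ((2, 0), ())]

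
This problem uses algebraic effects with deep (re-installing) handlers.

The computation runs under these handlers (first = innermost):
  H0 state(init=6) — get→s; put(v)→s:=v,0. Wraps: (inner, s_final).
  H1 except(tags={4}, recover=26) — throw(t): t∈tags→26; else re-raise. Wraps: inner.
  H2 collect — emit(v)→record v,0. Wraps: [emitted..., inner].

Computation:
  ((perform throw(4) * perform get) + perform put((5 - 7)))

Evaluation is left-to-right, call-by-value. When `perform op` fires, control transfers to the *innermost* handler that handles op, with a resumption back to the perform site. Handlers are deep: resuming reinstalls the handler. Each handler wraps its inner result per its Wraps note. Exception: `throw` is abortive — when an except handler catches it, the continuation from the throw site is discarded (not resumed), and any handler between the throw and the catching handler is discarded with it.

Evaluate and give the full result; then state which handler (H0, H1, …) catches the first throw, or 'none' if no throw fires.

Answer: [26] ; first throw caught by: H1

Working:
throw(4) @ H1 caught ⇒ 26
H2 returns [26]
= [26]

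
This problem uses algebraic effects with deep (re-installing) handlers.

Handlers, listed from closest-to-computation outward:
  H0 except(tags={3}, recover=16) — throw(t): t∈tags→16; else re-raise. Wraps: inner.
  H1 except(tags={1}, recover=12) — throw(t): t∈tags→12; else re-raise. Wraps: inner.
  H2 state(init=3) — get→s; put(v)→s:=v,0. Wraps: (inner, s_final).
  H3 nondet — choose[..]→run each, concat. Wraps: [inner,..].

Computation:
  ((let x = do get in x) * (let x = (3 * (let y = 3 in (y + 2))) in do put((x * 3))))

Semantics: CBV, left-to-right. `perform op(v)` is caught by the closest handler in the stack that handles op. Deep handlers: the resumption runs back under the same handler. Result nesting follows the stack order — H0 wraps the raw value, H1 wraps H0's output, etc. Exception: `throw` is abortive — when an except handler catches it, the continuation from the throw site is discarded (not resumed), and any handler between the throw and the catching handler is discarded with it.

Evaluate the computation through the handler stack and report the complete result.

Answer: [(0, 45)]

Working:
get @ H2 ⇒ 3
put(45) @ H2 ⇒ s:=45
H0 returns 0
H1 returns 0
H2 returns (0, 45)
H3 returns [(0, 45)]
= [(0, 45)]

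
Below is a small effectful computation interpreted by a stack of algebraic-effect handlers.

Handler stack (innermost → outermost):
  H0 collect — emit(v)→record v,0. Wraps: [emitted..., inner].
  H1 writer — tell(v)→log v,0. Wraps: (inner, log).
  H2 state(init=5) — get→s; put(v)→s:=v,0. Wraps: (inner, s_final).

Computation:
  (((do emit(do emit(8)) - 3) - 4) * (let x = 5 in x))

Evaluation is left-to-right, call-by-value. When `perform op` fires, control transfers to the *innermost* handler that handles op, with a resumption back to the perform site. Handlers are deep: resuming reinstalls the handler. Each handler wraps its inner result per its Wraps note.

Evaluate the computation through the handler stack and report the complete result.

Answer: (([8, 0, -35], ()), 5)

Step-by-step:
emit(8) @ H0 ⇒ out+=8
emit(0) @ H0 ⇒ out+=0
H0 returns [8, 0, -35]
H1 returns ([8, 0, -35], ())
H2 returns (([8, 0, -35], ()), 5)
= (([8, 0, -35], ()), 5)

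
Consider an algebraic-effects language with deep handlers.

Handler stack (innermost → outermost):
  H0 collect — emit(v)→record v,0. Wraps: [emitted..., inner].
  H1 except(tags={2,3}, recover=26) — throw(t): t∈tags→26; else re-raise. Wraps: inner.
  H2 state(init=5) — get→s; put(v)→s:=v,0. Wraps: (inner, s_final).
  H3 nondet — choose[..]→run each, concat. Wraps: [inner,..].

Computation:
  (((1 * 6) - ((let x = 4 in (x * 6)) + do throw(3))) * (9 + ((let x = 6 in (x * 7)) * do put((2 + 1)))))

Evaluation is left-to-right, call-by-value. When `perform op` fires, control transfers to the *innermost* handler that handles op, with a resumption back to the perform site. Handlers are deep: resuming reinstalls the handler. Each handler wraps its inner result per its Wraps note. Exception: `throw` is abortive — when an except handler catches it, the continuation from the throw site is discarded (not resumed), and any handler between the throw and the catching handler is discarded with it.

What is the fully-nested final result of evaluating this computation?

Working:
throw(3) @ H1 caught ⇒ 26
H2 returns (26, 5)
H3 returns [(26, 5)]
= [(26, 5)]

Answer: [(26, 5)]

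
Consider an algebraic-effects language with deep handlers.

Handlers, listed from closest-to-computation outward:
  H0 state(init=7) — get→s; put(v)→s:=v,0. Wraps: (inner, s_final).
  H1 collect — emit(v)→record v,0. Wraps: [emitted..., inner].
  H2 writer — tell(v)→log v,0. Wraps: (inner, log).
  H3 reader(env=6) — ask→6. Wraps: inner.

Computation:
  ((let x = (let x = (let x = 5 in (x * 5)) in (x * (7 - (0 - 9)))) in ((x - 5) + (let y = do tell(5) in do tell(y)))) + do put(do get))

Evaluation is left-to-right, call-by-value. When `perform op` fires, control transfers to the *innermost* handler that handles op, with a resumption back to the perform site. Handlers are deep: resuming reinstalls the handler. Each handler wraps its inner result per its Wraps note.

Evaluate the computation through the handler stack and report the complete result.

Working:
tell(5) @ H2 ⇒ log+=5
tell(0) @ H2 ⇒ log+=0
get @ H0 ⇒ 7
put(7) @ H0 ⇒ s:=7
H0 returns (395, 7)
H1 returns [(395, 7)]
H2 returns ([(395, 7)], (5, 0))
H3 returns ([(395, 7)], (5, 0))
= ([(395, 7)], (5, 0))

Answer: ([(395, 7)], (5, 0))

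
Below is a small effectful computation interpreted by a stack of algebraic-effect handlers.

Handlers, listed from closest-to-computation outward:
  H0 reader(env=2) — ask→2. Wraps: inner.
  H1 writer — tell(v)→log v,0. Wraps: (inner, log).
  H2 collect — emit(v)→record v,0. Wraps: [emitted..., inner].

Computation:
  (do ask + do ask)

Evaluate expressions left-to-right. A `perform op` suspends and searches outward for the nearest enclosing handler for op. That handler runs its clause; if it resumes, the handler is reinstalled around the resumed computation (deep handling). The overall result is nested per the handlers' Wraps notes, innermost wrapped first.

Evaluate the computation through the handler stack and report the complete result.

Answer: [(4, ())]

Step-by-step:
ask @ H0 ⇒ 2
ask @ H0 ⇒ 2
H0 returns 4
H1 returns (4, ())
H2 returns [(4, ())]
= [(4, ())]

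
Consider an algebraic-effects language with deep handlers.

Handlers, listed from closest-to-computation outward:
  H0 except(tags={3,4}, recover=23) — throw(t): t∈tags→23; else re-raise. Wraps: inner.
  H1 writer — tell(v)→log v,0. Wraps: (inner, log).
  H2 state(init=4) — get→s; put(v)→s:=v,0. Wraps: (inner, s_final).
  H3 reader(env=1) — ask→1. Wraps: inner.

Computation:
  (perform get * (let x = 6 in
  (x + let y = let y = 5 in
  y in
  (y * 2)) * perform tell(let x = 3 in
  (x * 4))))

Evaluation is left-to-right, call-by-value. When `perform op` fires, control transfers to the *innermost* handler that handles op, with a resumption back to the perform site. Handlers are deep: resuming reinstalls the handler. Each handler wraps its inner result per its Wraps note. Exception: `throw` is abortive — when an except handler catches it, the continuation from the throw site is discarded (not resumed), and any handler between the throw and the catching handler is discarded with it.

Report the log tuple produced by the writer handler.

Step-by-step:
get @ H2 ⇒ 4
tell(12) @ H1 ⇒ log+=12
H0 returns 0
H1 returns (0, (12))
H2 returns ((0, (12)), 4)
H3 returns ((0, (12)), 4)
= ((0, (12)), 4)

Answer: (12)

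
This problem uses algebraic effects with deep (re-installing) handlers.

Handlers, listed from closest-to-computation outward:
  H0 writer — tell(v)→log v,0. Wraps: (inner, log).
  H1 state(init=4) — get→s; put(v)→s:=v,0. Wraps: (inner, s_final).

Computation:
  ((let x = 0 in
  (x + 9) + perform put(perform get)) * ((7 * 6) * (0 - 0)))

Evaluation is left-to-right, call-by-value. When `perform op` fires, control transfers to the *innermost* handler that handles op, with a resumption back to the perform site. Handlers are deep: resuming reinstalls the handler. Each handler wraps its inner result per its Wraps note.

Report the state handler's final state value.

Answer: 4

Step-by-step:
get @ H1 ⇒ 4
put(4) @ H1 ⇒ s:=4
H0 returns (0, ())
H1 returns ((0, ()), 4)
= ((0, ()), 4)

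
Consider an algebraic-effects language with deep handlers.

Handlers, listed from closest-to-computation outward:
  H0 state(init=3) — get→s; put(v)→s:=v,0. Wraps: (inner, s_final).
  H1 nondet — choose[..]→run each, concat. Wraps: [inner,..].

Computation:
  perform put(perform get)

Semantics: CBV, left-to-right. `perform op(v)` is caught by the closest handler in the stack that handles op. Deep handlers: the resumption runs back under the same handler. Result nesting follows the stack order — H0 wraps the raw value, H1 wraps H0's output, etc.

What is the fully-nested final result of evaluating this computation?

Evaluation trace:
get @ H0 ⇒ 3
put(3) @ H0 ⇒ s:=3
H0 returns (0, 3)
H1 returns [(0, 3)]
= [(0, 3)]

Answer: [(0, 3)]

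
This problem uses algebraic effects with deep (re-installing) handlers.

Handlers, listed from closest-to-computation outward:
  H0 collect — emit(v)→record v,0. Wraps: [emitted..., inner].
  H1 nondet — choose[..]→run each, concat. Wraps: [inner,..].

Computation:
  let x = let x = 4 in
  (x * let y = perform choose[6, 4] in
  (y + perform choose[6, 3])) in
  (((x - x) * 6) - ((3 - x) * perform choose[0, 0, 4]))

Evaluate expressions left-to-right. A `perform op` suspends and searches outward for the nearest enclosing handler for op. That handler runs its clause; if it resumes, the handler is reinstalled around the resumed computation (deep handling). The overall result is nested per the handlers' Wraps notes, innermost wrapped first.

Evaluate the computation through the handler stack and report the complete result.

Answer: [[0], [0], [180], [0], [0], [132], [0], [0], [148], [0], [0], [100]]

Evaluation trace:
choose[6, 4] @ H1
  branch[0] choose=6:
    choose[6, 3] @ H1
      branch[0] choose=6:
        choose[0, 0, 4] @ H1
          branch[0] choose=0:
            H0 returns [0]
            H1 returns [[0]]
          branch[1] choose=0:
            H0 returns [0]
            H1 returns [[0]]
          branch[2] choose=4:
            H0 returns [180]
            H1 returns [[180]]
      branch[1] choose=3:
        choose[0, 0, 4] @ H1
          branch[0] choose=0:
            H0 returns [0]
            H1 returns [[0]]
          branch[1] choose=0:
            H0 returns [0]
            H1 returns [[0]]
          branch[2] choose=4:
            H0 returns [132]
            H1 returns [[132]]
  branch[1] choose=4:
    choose[6, 3] @ H1
      branch[0] choose=6:
        choose[0, 0, 4] @ H1
          branch[0] choose=0:
            H0 returns [0]
            H1 returns [[0]]
          branch[1] choose=0:
            H0 returns [0]
            H1 returns [[0]]
          branch[2] choose=4:
            H0 returns [148]
            H1 returns [[148]]
      branch[1] choose=3:
        choose[0, 0, 4] @ H1
          branch[0] choose=0:
            H0 returns [0]
            H1 returns [[0]]
          branch[1] choose=0:
            H0 returns [0]
            H1 returns [[0]]
          branch[2] choose=4:
            H0 returns [100]
            H1 returns [[100]]
= [[0], [0], [180], [0], [0], [132], [0], [0], [148], [0], [0], [100]]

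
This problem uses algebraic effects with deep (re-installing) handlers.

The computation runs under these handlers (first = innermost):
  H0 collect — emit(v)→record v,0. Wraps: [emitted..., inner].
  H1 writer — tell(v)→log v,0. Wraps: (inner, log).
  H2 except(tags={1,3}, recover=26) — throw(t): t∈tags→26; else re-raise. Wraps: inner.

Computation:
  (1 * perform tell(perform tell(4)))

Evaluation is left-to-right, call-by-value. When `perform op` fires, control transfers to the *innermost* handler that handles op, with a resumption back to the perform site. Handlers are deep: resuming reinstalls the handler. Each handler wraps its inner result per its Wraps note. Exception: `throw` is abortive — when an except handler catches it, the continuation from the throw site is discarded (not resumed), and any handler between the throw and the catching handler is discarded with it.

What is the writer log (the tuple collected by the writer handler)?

Evaluation trace:
tell(4) @ H1 ⇒ log+=4
tell(0) @ H1 ⇒ log+=0
H0 returns [0]
H1 returns ([0], (4, 0))
H2 returns ([0], (4, 0))
= ([0], (4, 0))

Answer: (4, 0)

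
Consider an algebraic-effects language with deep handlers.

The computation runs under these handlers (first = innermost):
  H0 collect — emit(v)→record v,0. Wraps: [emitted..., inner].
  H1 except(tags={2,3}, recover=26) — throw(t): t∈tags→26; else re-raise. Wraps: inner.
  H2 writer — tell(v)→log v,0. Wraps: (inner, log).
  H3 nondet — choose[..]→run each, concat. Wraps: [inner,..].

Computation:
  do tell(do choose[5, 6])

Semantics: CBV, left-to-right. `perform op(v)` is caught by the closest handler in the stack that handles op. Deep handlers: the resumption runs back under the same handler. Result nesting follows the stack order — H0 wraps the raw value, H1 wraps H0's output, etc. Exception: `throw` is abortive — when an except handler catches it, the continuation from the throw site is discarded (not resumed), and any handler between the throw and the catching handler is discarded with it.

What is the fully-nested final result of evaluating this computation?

Answer: [([0], (5)), ([0], (6))]

Step-by-step:
choose[5, 6] @ H3
  branch[0] choose=5:
    tell(5) @ H2 ⇒ log+=5
    H0 returns [0]
    H1 returns [0]
    H2 returns ([0], (5))
    H3 returns [([0], (5))]
  branch[1] choose=6:
    tell(6) @ H2 ⇒ log+=6
    H0 returns [0]
    H1 returns [0]
    H2 returns ([0], (6))
    H3 returns [([0], (6))]
= [([0], (5)), ([0], (6))]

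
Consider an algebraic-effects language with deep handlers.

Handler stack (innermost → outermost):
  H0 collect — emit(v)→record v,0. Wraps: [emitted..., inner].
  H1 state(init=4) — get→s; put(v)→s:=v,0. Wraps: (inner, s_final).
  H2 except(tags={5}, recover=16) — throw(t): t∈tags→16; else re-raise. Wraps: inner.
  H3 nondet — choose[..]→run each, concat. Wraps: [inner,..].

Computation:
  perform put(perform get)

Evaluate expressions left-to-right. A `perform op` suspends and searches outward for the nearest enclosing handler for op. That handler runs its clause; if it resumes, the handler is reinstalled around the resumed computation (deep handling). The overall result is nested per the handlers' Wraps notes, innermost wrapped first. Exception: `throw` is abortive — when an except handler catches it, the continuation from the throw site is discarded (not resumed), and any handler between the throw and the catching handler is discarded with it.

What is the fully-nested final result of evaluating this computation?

Step-by-step:
get @ H1 ⇒ 4
put(4) @ H1 ⇒ s:=4
H0 returns [0]
H1 returns ([0], 4)
H2 returns ([0], 4)
H3 returns [([0], 4)]
= [([0], 4)]

Answer: [([0], 4)]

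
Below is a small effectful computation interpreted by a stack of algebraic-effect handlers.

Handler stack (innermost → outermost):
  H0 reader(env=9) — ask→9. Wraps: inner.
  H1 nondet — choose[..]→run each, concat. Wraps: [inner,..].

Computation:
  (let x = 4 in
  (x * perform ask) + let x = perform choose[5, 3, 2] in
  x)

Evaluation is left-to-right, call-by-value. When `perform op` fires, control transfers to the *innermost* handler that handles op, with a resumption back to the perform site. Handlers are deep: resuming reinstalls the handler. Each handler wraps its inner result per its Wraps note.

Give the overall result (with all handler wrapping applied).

Answer: [41, 39, 38]

Step-by-step:
ask @ H0 ⇒ 9
choose[5, 3, 2] @ H1
  branch[0] choose=5:
    H0 returns 41
    H1 returns [41]
  branch[1] choose=3:
    H0 returns 39
    H1 returns [39]
  branch[2] choose=2:
    H0 returns 38
    H1 returns [38]
= [41, 39, 38]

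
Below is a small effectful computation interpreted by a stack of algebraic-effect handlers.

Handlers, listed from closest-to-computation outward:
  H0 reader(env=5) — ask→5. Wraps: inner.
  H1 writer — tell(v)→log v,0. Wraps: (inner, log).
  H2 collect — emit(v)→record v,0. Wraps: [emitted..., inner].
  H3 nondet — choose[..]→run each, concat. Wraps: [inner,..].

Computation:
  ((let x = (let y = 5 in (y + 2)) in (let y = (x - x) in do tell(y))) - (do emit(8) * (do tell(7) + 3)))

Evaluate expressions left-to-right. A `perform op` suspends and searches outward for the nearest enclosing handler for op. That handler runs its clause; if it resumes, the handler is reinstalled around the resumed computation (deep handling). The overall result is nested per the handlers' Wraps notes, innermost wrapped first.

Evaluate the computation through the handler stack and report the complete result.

Evaluation trace:
tell(0) @ H1 ⇒ log+=0
emit(8) @ H2 ⇒ out+=8
tell(7) @ H1 ⇒ log+=7
H0 returns 0
H1 returns (0, (0, 7))
H2 returns [8, (0, (0, 7))]
H3 returns [[8, (0, (0, 7))]]
= [[8, (0, (0, 7))]]

Answer: [[8, (0, (0, 7))]]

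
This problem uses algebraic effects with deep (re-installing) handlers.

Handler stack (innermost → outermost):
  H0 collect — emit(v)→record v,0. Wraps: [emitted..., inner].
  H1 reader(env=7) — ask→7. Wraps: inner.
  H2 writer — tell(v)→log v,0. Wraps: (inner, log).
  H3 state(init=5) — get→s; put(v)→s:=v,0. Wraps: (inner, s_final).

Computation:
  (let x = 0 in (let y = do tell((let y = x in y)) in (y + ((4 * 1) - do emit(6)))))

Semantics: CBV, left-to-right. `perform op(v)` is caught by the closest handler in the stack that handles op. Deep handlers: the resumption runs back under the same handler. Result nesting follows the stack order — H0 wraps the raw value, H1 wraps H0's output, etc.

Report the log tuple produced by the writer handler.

Answer: (0)

Working:
tell(0) @ H2 ⇒ log+=0
emit(6) @ H0 ⇒ out+=6
H0 returns [6, 4]
H1 returns [6, 4]
H2 returns ([6, 4], (0))
H3 returns (([6, 4], (0)), 5)
= (([6, 4], (0)), 5)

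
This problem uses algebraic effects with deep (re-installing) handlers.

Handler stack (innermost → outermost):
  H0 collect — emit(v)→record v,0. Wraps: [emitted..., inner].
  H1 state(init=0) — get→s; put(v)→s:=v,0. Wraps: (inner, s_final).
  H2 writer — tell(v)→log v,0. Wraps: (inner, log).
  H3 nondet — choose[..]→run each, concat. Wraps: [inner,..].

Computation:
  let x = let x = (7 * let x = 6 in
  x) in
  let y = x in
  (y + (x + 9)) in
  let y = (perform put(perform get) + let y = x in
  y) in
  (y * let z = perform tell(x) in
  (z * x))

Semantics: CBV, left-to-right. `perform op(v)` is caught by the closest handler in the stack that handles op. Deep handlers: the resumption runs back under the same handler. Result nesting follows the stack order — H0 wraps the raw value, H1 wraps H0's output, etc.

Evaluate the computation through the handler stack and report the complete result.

Working:
get @ H1 ⇒ 0
put(0) @ H1 ⇒ s:=0
tell(93) @ H2 ⇒ log+=93
H0 returns [0]
H1 returns ([0], 0)
H2 returns (([0], 0), (93))
H3 returns [(([0], 0), (93))]
= [(([0], 0), (93))]

Answer: [(([0], 0), (93))]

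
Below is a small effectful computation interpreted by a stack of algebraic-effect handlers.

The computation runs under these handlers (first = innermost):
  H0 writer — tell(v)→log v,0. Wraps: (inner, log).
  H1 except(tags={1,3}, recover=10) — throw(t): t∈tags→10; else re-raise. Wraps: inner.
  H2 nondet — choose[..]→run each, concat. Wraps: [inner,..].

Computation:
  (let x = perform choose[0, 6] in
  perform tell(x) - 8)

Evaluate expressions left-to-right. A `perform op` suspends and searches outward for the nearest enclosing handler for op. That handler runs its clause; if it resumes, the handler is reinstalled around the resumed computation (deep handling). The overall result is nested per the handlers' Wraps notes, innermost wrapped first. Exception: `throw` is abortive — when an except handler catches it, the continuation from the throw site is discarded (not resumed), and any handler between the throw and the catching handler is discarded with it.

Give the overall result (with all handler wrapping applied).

Working:
choose[0, 6] @ H2
  branch[0] choose=0:
    tell(0) @ H0 ⇒ log+=0
    H0 returns (-8, (0))
    H1 returns (-8, (0))
    H2 returns [(-8, (0))]
  branch[1] choose=6:
    tell(6) @ H0 ⇒ log+=6
    H0 returns (-8, (6))
    H1 returns (-8, (6))
    H2 returns [(-8, (6))]
= [(-8, (0)), (-8, (6))]

Answer: [(-8, (0)), (-8, (6))]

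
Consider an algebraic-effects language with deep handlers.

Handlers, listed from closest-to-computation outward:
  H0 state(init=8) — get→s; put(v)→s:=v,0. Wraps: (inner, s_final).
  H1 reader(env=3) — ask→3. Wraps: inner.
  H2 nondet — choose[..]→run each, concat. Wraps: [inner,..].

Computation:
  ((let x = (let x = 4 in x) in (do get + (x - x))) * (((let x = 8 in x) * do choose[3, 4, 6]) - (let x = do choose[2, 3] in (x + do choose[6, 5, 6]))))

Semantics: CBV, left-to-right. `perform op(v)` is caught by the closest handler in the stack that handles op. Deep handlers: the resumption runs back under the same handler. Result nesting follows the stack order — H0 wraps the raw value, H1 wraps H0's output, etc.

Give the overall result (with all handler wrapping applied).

Working:
get @ H0 ⇒ 8
choose[3, 4, 6] @ H2
  branch[0] choose=3:
    choose[2, 3] @ H2
      branch[0] choose=2:
        choose[6, 5, 6] @ H2
          branch[0] choose=6:
            H0 returns (128, 8)
            H1 returns (128, 8)
            H2 returns [(128, 8)]
          branch[1] choose=5:
            H0 returns (136, 8)
            H1 returns (136, 8)
            H2 returns [(136, 8)]
          branch[2] choose=6:
            H0 returns (128, 8)
            H1 returns (128, 8)
            H2 returns [(128, 8)]
      branch[1] choose=3:
        choose[6, 5, 6] @ H2
          branch[0] choose=6:
            H0 returns (120, 8)
            H1 returns (120, 8)
            H2 returns [(120, 8)]
          branch[1] choose=5:
            H0 returns (128, 8)
            H1 returns (128, 8)
            H2 returns [(128, 8)]
          branch[2] choose=6:
            H0 returns (120, 8)
            H1 returns (120, 8)
            H2 returns [(120, 8)]
  branch[1] choose=4:
    choose[2, 3] @ H2
      branch[0] choose=2:
        choose[6, 5, 6] @ H2
          branch[0] choose=6:
            H0 returns (192, 8)
            H1 returns (192, 8)
            H2 returns [(192, 8)]
          branch[1] choose=5:
            H0 returns (200, 8)
            H1 returns (200, 8)
            H2 returns [(200, 8)]
          branch[2] choose=6:
            H0 returns (192, 8)
            H1 returns (192, 8)
            H2 returns [(192, 8)]
      branch[1] choose=3:
        choose[6, 5, 6] @ H2
          branch[0] choose=6:
            H0 returns (184, 8)
            H1 returns (184, 8)
            H2 returns [(184, 8)]
          branch[1] choose=5:
            H0 returns (192, 8)
            H1 returns (192, 8)
            H2 returns [(192, 8)]
          branch[2] choose=6:
            H0 returns (184, 8)
            H1 returns (184, 8)
            H2 returns [(184, 8)]
  branch[2] choose=6:
    choose[2, 3] @ H2
      branch[0] choose=2:
        choose[6, 5, 6] @ H2
          branch[0] choose=6:
            H0 returns (320, 8)
            H1 returns (320, 8)
            H2 returns [(320, 8)]
          branch[1] choose=5:
            H0 returns (328, 8)
            H1 returns (328, 8)
            H2 returns [(328, 8)]
          branch[2] choose=6:
            H0 returns (320, 8)
            H1 returns (320, 8)
            H2 returns [(320, 8)]
      branch[1] choose=3:
        choose[6, 5, 6] @ H2
          branch[0] choose=6:
            H0 returns (312, 8)
            H1 returns (312, 8)
            H2 returns [(312, 8)]
          branch[1] choose=5:
            H0 returns (320, 8)
            H1 returns (320, 8)
            H2 returns [(320, 8)]
          branch[2] choose=6:
            H0 returns (312, 8)
            H1 returns (312, 8)
            H2 returns [(312, 8)]
= [(128, 8), (136, 8), (128, 8), (120, 8), (128, 8), (120, 8), (192, 8), (200, 8), (192, 8), (184, 8), (192, 8), (184, 8), (320, 8), (328, 8), (320, 8), (312, 8), (320, 8), (312, 8)]

Answer: [(128, 8), (136, 8), (128, 8), (120, 8), (128, 8), (120, 8), (192, 8), (200, 8), (192, 8), (184, 8), (192, 8), (184, 8), (320, 8), (328, 8), (320, 8), (312, 8), (320, 8), (312, 8)]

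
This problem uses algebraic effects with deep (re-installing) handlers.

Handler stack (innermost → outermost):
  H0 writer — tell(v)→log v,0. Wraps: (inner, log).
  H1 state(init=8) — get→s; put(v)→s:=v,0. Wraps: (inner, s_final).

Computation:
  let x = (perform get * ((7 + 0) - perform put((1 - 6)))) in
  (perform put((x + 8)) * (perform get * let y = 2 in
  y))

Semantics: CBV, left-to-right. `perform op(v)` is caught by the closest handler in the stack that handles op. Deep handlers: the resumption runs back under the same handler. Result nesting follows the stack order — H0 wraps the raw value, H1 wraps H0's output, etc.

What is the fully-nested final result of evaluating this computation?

Working:
get @ H1 ⇒ 8
put(-5) @ H1 ⇒ s:=-5
put(64) @ H1 ⇒ s:=64
get @ H1 ⇒ 64
H0 returns (0, ())
H1 returns ((0, ()), 64)
= ((0, ()), 64)

Answer: ((0, ()), 64)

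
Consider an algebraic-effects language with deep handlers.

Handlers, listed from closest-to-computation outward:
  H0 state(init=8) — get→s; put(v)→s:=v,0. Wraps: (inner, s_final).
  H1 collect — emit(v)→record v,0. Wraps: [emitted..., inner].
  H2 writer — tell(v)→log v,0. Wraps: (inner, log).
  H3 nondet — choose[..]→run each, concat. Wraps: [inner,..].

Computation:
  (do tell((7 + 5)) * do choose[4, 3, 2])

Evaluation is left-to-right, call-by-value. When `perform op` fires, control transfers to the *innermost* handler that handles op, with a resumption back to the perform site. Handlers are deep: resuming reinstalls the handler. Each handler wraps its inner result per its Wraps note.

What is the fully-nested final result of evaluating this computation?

Evaluation trace:
tell(12) @ H2 ⇒ log+=12
choose[4, 3, 2] @ H3
  branch[0] choose=4:
    H0 returns (0, 8)
    H1 returns [(0, 8)]
    H2 returns ([(0, 8)], (12))
    H3 returns [([(0, 8)], (12))]
  branch[1] choose=3:
    H0 returns (0, 8)
    H1 returns [(0, 8)]
    H2 returns ([(0, 8)], (12))
    H3 returns [([(0, 8)], (12))]
  branch[2] choose=2:
    H0 returns (0, 8)
    H1 returns [(0, 8)]
    H2 returns ([(0, 8)], (12))
    H3 returns [([(0, 8)], (12))]
= [([(0, 8)], (12)), ([(0, 8)], (12)), ([(0, 8)], (12))]

Answer: [([(0, 8)], (12)), ([(0, 8)], (12)), ([(0, 8)], (12))]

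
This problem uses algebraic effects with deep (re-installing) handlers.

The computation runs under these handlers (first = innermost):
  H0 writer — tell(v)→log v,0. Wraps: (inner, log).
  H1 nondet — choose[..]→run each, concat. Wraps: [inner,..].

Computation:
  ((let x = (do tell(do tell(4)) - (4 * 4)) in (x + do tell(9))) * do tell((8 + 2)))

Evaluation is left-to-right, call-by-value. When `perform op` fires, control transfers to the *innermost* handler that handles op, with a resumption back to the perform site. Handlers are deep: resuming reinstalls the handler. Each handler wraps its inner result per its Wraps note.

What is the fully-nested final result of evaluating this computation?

Step-by-step:
tell(4) @ H0 ⇒ log+=4
tell(0) @ H0 ⇒ log+=0
tell(9) @ H0 ⇒ log+=9
tell(10) @ H0 ⇒ log+=10
H0 returns (0, (4, 0, 9, 10))
H1 returns [(0, (4, 0, 9, 10))]
= [(0, (4, 0, 9, 10))]

Answer: [(0, (4, 0, 9, 10))]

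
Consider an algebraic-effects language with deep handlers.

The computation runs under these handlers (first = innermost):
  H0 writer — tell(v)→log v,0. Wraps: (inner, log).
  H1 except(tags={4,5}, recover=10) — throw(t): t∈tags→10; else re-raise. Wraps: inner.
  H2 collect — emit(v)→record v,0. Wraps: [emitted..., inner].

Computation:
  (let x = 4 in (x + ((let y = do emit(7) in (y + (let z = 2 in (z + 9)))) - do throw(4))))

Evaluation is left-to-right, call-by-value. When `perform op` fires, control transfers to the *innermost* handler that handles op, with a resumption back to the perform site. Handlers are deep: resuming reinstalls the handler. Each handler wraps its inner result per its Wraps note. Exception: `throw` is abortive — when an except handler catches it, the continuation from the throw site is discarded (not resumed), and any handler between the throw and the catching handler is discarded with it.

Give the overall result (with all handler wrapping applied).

Evaluation trace:
emit(7) @ H2 ⇒ out+=7
throw(4) @ H1 caught ⇒ 10
H2 returns [7, 10]
= [7, 10]

Answer: [7, 10]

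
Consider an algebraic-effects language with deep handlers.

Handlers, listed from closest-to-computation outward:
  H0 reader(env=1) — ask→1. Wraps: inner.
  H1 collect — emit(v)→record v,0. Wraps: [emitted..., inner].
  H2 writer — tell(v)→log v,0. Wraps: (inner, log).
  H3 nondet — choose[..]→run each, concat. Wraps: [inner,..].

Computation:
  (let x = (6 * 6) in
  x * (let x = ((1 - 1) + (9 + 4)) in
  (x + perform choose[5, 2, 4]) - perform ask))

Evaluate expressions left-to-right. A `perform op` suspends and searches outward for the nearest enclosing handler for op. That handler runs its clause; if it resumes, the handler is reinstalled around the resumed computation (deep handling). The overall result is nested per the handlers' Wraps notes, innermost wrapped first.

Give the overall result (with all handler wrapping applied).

Answer: [([612], ()), ([504], ()), ([576], ())]

Evaluation trace:
choose[5, 2, 4] @ H3
  branch[0] choose=5:
    ask @ H0 ⇒ 1
    H0 returns 612
    H1 returns [612]
    H2 returns ([612], ())
    H3 returns [([612], ())]
  branch[1] choose=2:
    ask @ H0 ⇒ 1
    H0 returns 504
    H1 returns [504]
    H2 returns ([504], ())
    H3 returns [([504], ())]
  branch[2] choose=4:
    ask @ H0 ⇒ 1
    H0 returns 576
    H1 returns [576]
    H2 returns ([576], ())
    H3 returns [([576], ())]
= [([612], ()), ([504], ()), ([576], ())]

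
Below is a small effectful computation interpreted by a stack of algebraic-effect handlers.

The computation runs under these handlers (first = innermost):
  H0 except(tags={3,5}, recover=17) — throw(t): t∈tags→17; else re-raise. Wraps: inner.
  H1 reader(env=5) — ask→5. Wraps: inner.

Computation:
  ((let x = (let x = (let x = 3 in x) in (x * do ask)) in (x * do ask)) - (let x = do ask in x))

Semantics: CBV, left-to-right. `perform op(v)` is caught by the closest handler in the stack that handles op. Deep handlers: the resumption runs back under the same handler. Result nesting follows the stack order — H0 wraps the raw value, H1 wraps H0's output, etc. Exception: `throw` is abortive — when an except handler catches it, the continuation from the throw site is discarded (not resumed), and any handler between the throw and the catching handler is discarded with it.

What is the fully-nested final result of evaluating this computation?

Evaluation trace:
ask @ H1 ⇒ 5
ask @ H1 ⇒ 5
ask @ H1 ⇒ 5
H0 returns 70
H1 returns 70
= 70

Answer: 70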